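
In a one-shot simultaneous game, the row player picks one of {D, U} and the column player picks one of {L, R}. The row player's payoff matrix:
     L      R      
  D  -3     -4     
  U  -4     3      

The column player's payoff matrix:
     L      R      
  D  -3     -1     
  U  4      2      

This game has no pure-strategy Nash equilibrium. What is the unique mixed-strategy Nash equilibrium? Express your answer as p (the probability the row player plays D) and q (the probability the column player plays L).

The column player's indifference between L and R determines the row player's mixing probability p:
  the column player's payoff to L: p·(-3) + (1−p)·4 = -7p + 4
  the column player's payoff to R: p·(-1) + (1−p)·2 = -3p + 2
  -7p + 4 = -3p + 2  ⇒  -4p = -2  ⇒  p = 1/2.
For the row player to be willing to mix, the row player must be indifferent between D and U, which pins down the column player's mix.
  the row player's payoff from D: q·(-3) + (1−q)·(-4) = q - 4
  the row player's payoff from U: q·(-4) + (1−q)·3 = -7q + 3
  q - 4 = -7q + 3  ⇒  8q = 7  ⇒  q = 7/8.

p = 1/2, q = 7/8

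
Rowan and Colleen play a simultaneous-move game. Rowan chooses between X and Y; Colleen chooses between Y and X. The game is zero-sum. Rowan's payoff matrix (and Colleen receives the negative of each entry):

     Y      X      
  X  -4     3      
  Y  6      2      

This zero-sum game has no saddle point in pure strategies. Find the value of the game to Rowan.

Set Rowan's expected payoff from X equal to that from Y:
  Rowan's payoff to X: q·(-4) + (1−q)·3 = -7q + 3
  Rowan's payoff to Y: q·6 + (1−q)·2 = 4q + 2
  -7q + 3 = 4q + 2  ⇒  -11q = -1  ⇒  q = 1/11.
The value is Rowan's expected payoff against this mix (using X): (1/11)·(-4) + (10/11)·3 = 26/11.

v = 26/11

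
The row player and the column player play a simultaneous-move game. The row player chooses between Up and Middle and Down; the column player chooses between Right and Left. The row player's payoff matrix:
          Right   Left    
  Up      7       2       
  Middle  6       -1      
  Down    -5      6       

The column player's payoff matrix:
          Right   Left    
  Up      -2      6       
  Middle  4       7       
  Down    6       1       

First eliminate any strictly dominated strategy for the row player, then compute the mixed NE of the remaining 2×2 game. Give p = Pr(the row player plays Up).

p = 5/13

The row player's strategy Middle is strictly dominated by Up: 7 > 6 and 2 > -1. Eliminate Middle.
For the column player to be willing to mix, the column player must be indifferent between Right and Left, which pins down the row player's mix.
  the column player's expected payoff from Right: p·(-2) + (1−p)·6 = -8p + 6
  the column player's expected payoff from Left: p·6 + (1−p)·1 = 5p + 1
  -8p + 6 = 5p + 1  ⇒  -13p = -5  ⇒  p = 5/13.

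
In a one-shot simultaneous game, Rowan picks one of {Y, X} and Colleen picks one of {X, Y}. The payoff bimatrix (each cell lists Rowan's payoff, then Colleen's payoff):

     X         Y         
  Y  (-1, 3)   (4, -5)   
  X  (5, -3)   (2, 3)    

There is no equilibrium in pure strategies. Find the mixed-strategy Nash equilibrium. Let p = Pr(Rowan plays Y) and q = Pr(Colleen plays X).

For Colleen to be willing to mix, Colleen must be indifferent between X and Y, which pins down Rowan's mix.
  Colleen's payoff from X: p·3 + (1−p)·(-3) = 6p - 3
  Colleen's payoff from Y: p·(-5) + (1−p)·3 = -8p + 3
  6p - 3 = -8p + 3  ⇒  14p = 6  ⇒  p = 3/7.
Set Rowan's expected payoff from Y equal to that from X:
  Rowan's payoff from Y: q·(-1) + (1−q)·4 = -5q + 4
  Rowan's payoff from X: q·5 + (1−q)·2 = 3q + 2
  -5q + 4 = 3q + 2  ⇒  -8q = -2  ⇒  q = 1/4.

p = 3/7, q = 1/4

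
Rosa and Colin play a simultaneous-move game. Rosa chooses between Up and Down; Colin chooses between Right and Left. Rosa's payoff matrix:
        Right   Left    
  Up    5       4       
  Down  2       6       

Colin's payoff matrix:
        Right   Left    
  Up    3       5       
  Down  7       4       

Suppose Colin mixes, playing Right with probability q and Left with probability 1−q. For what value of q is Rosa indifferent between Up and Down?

q = 2/5

In a mixed equilibrium Rosa is indifferent between Up and Down; this condition fixes q.
  Rosa's payoff from Up: q·5 + (1−q)·4 = q + 4
  Rosa's payoff from Down: q·2 + (1−q)·6 = -4q + 6
  q + 4 = -4q + 6  ⇒  5q = 2  ⇒  q = 2/5.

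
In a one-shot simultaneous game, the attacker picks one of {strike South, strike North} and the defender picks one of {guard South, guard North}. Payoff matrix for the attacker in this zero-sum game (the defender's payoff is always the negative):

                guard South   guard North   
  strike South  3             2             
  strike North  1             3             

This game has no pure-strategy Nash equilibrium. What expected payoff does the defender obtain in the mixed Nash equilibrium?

-7/3

In a mixed equilibrium the defender is indifferent between guard South and guard North; this condition fixes p.
  the defender's expected payoff from guard South: p·(-3) + (1−p)·(-1) = -2p - 1
  the defender's expected payoff from guard North: p·(-2) + (1−p)·(-3) = p - 3
  -2p - 1 = p - 3  ⇒  -3p = -2  ⇒  p = 2/3.
At equilibrium the defender is indifferent across columns, so the defender's payoff equals the payoff from guard South: (2/3)·(-3) + (1/3)·(-1) = -7/3.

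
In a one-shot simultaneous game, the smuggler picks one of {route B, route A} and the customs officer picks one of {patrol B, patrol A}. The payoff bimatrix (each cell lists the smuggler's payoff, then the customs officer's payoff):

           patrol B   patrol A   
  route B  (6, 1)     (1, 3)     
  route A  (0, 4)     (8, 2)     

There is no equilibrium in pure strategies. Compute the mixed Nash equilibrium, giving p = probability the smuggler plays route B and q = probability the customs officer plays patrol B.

p = 1/2, q = 7/13

The customs officer's indifference between patrol B and patrol A determines the smuggler's mixing probability p:
  the customs officer's payoff to patrol B: p·1 + (1−p)·4 = -3p + 4
  the customs officer's payoff to patrol A: p·3 + (1−p)·2 = p + 2
  -3p + 4 = p + 2  ⇒  -4p = -2  ⇒  p = 1/2.
The smuggler's indifference between route B and route A determines the customs officer's mixing probability q:
  the smuggler's payoff from route B: q·6 + (1−q)·1 = 5q + 1
  the smuggler's payoff from route A: q·0 + (1−q)·8 = -8q + 8
  5q + 1 = -8q + 8  ⇒  13q = 7  ⇒  q = 7/13.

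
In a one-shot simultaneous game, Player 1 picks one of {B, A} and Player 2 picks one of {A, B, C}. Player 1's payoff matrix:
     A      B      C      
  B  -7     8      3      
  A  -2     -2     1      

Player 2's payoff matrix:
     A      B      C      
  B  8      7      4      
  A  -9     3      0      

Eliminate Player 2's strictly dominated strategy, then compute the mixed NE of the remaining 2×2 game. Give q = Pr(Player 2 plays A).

Player 2's strategy C is strictly dominated by B: 7 > 4 and 3 > 0. Eliminate C.
For Player 1 to be willing to mix, Player 1 must be indifferent between B and A, which pins down Player 2's mix.
  Player 1's payoff to B: q·(-7) + (1−q)·8 = -15q + 8
  Player 1's payoff to A: q·(-2) + (1−q)·(-2) = -2
  -15q + 8 = -2  ⇒  -15q = -10  ⇒  q = 2/3.

q = 2/3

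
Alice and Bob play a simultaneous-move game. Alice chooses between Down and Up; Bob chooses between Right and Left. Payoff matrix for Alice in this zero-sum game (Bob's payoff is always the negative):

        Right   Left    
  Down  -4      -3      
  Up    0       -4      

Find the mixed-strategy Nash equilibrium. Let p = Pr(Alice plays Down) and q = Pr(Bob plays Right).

p = 4/5, q = 1/5

Bob's indifference between Right and Left determines Alice's mixing probability p:
  Bob's payoff to Right: p·4 + (1−p)·0 = 4p
  Bob's payoff to Left: p·3 + (1−p)·4 = -p + 4
  4p = -p + 4  ⇒  5p = 4  ⇒  p = 4/5.
For Alice to be willing to mix, Alice must be indifferent between Down and Up, which pins down Bob's mix.
  Alice's payoff to Down: q·(-4) + (1−q)·(-3) = -q - 3
  Alice's payoff to Up: q·0 + (1−q)·(-4) = 4q - 4
  -q - 3 = 4q - 4  ⇒  -5q = -1  ⇒  q = 1/5.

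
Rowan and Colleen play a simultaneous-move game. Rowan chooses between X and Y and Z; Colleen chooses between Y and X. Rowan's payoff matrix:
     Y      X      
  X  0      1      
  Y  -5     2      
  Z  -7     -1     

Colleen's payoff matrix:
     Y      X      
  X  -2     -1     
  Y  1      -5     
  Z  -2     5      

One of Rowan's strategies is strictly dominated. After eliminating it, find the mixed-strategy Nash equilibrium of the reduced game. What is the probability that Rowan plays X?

p = 6/7

Rowan's strategy Z is strictly dominated by Y: -5 > -7 and 2 > -1. Eliminate Z.
Colleen's indifference between Y and X determines Rowan's mixing probability p:
  Colleen's payoff from Y: p·(-2) + (1−p)·1 = -3p + 1
  Colleen's payoff from X: p·(-1) + (1−p)·(-5) = 4p - 5
  -3p + 1 = 4p - 5  ⇒  -7p = -6  ⇒  p = 6/7.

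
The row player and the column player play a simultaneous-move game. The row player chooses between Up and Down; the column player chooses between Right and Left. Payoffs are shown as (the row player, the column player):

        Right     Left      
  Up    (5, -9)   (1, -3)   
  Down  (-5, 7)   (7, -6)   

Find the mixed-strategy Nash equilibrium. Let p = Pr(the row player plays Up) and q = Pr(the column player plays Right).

Set the column player's expected payoff from Right equal to that from Left:
  the column player's payoff to Right: p·(-9) + (1−p)·7 = -16p + 7
  the column player's payoff to Left: p·(-3) + (1−p)·(-6) = 3p - 6
  -16p + 7 = 3p - 6  ⇒  -19p = -13  ⇒  p = 13/19.
The column player's mix must leave the row player indifferent between Up and Down.
  the row player's payoff from Up: q·5 + (1−q)·1 = 4q + 1
  the row player's payoff from Down: q·(-5) + (1−q)·7 = -12q + 7
  4q + 1 = -12q + 7  ⇒  16q = 6  ⇒  q = 3/8.

p = 13/19, q = 3/8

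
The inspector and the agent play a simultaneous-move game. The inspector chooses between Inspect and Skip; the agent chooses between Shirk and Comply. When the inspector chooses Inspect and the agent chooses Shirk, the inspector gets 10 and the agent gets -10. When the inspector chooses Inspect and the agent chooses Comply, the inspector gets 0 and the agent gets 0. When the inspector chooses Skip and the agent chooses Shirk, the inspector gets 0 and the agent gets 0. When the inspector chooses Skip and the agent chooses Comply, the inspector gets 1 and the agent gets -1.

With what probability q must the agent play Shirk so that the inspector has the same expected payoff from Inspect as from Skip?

q = 1/11

In a mixed equilibrium the inspector is indifferent between Inspect and Skip; this condition fixes q.
  the inspector's payoff from Inspect: q·10 + (1−q)·0 = 10q
  the inspector's payoff from Skip: q·0 + (1−q)·1 = -q + 1
  10q = -q + 1  ⇒  11q = 1  ⇒  q = 1/11.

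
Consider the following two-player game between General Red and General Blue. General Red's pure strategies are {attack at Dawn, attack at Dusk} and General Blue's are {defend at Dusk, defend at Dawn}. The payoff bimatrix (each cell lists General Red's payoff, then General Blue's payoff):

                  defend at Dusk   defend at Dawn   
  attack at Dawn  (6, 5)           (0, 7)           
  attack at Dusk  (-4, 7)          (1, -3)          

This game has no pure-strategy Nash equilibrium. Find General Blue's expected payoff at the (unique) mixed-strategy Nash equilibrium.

16/3

General Blue's indifference between defend at Dusk and defend at Dawn determines General Red's mixing probability p:
  General Blue's payoff to defend at Dusk: p·5 + (1−p)·7 = -2p + 7
  General Blue's payoff to defend at Dawn: p·7 + (1−p)·(-3) = 10p - 3
  -2p + 7 = 10p - 3  ⇒  -12p = -10  ⇒  p = 5/6.
At equilibrium General Blue is indifferent across columns, so General Blue's payoff equals the payoff from defend at Dusk: (5/6)·5 + (1/6)·7 = 16/3.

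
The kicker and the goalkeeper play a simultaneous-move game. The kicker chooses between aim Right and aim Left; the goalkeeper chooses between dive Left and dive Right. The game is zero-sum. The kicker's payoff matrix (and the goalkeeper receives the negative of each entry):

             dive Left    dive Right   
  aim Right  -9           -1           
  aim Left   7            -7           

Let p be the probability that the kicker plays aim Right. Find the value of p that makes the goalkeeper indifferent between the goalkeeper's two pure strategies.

p = 7/11

For the goalkeeper to be willing to mix, the goalkeeper must be indifferent between dive Left and dive Right, which pins down the kicker's mix.
  the goalkeeper's expected payoff from dive Left: p·9 + (1−p)·(-7) = 16p - 7
  the goalkeeper's expected payoff from dive Right: p·1 + (1−p)·7 = -6p + 7
  16p - 7 = -6p + 7  ⇒  22p = 14  ⇒  p = 7/11.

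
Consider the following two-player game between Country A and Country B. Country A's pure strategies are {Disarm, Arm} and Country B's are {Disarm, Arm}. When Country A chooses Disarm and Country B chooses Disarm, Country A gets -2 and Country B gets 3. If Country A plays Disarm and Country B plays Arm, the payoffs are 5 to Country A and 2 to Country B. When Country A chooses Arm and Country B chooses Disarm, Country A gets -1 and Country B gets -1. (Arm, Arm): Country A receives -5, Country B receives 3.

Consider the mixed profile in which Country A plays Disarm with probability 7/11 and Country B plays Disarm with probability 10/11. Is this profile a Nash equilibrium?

Given Country A's mix p = 7/11, Country B's payoff from Disarm is 17/11 but from Arm is 26/11. Country B strictly prefers Arm, so Country B would not mix.
So the proposed profile is not a Nash equilibrium.

No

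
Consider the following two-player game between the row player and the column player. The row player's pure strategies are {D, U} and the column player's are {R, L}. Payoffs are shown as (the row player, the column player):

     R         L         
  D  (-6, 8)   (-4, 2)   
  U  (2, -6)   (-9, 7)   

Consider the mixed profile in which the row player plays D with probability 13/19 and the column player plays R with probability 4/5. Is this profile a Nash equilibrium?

Given the column player's mix q = 4/5, the row player's payoff from D is -28/5 but from U is -1/5. The row player strictly prefers U, so the row player would not mix.
So the proposed profile is not a Nash equilibrium.

No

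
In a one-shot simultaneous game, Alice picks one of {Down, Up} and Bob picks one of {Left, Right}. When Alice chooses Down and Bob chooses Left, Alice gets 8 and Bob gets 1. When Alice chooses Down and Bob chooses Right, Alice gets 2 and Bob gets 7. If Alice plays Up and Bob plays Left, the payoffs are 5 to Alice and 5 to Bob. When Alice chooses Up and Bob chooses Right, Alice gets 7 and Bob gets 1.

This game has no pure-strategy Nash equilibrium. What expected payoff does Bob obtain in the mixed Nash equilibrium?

17/5

Bob's indifference between Left and Right determines Alice's mixing probability p:
  Bob's expected payoff from Left: p·1 + (1−p)·5 = -4p + 5
  Bob's expected payoff from Right: p·7 + (1−p)·1 = 6p + 1
  -4p + 5 = 6p + 1  ⇒  -10p = -4  ⇒  p = 2/5.
At equilibrium Bob is indifferent across columns, so Bob's payoff equals the payoff from Left: (2/5)·1 + (3/5)·5 = 17/5.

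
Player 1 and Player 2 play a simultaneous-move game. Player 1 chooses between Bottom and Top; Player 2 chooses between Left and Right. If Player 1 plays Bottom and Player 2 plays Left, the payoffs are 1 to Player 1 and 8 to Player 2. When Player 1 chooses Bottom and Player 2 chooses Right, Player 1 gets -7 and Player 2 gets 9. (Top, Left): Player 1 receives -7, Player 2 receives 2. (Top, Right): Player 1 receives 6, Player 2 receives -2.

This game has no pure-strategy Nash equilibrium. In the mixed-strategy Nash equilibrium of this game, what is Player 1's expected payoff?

-43/21

For Player 1 to be willing to mix, Player 1 must be indifferent between Bottom and Top, which pins down Player 2's mix.
  Player 1's payoff from Bottom: q·1 + (1−q)·(-7) = 8q - 7
  Player 1's payoff from Top: q·(-7) + (1−q)·6 = -13q + 6
  8q - 7 = -13q + 6  ⇒  21q = 13  ⇒  q = 13/21.
At equilibrium Player 1 is indifferent across rows, so Player 1's payoff equals the payoff from Bottom: (13/21)·1 + (8/21)·(-7) = -43/21.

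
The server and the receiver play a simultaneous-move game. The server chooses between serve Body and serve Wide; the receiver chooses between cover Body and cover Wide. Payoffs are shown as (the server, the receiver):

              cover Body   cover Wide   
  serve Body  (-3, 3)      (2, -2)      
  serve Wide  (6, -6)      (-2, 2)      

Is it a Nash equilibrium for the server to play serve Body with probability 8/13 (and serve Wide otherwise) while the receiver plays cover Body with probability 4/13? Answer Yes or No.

Yes

Check the receiver's indifference given the server's mix p = 8/13:
  payoff from cover Body = -6/13; payoff from cover Wide = -6/13 — equal.
Check the server's indifference given the receiver's mix q = 4/13:
  payoff from serve Body = 6/13; payoff from serve Wide = 6/13 — equal.
Both players are indifferent, so neither can profitably deviate.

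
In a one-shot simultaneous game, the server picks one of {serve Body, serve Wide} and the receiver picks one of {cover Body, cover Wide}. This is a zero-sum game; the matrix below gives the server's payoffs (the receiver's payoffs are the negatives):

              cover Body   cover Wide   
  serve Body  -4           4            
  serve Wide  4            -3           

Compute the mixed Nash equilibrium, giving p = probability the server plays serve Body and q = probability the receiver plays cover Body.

The server's mix must leave the receiver indifferent between cover Body and cover Wide.
  the receiver's payoff to cover Body: p·4 + (1−p)·(-4) = 8p - 4
  the receiver's payoff to cover Wide: p·(-4) + (1−p)·3 = -7p + 3
  8p - 4 = -7p + 3  ⇒  15p = 7  ⇒  p = 7/15.
The receiver's mix must leave the server indifferent between serve Body and serve Wide.
  the server's payoff to serve Body: q·(-4) + (1−q)·4 = -8q + 4
  the server's payoff to serve Wide: q·4 + (1−q)·(-3) = 7q - 3
  -8q + 4 = 7q - 3  ⇒  -15q = -7  ⇒  q = 7/15.

p = 7/15, q = 7/15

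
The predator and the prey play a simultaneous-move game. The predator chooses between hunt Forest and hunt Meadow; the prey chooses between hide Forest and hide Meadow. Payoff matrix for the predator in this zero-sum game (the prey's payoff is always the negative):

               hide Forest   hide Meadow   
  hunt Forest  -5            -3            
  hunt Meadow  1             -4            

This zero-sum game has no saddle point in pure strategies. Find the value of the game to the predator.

The prey's mix must leave the predator indifferent between hunt Forest and hunt Meadow.
  the predator's payoff to hunt Forest: q·(-5) + (1−q)·(-3) = -2q - 3
  the predator's payoff to hunt Meadow: q·1 + (1−q)·(-4) = 5q - 4
  -2q - 3 = 5q - 4  ⇒  -7q = -1  ⇒  q = 1/7.
The value is the predator's expected payoff against this mix (using hunt Forest): (1/7)·(-5) + (6/7)·(-3) = -23/7.

v = -23/7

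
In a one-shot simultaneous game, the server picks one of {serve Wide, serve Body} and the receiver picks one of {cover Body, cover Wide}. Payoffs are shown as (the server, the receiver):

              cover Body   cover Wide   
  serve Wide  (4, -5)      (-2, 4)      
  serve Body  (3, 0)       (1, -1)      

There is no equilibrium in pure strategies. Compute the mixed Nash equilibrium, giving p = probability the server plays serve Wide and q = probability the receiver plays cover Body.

For the receiver to be willing to mix, the receiver must be indifferent between cover Body and cover Wide, which pins down the server's mix.
  the receiver's expected payoff from cover Body: p·(-5) + (1−p)·0 = -5p
  the receiver's expected payoff from cover Wide: p·4 + (1−p)·(-1) = 5p - 1
  -5p = 5p - 1  ⇒  -10p = -1  ⇒  p = 1/10.
The receiver's mix must leave the server indifferent between serve Wide and serve Body.
  the server's payoff to serve Wide: q·4 + (1−q)·(-2) = 6q - 2
  the server's payoff to serve Body: q·3 + (1−q)·1 = 2q + 1
  6q - 2 = 2q + 1  ⇒  4q = 3  ⇒  q = 3/4.

p = 1/10, q = 3/4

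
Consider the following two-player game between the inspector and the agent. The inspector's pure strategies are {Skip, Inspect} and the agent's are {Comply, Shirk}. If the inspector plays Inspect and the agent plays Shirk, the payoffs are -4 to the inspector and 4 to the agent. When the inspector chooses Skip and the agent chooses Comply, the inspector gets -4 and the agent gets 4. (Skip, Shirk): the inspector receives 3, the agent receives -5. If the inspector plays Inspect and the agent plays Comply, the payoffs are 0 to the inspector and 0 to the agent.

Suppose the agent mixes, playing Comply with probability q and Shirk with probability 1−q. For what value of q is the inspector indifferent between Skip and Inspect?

Set the inspector's expected payoff from Skip equal to that from Inspect:
  the inspector's payoff to Skip: q·(-4) + (1−q)·3 = -7q + 3
  the inspector's payoff to Inspect: q·0 + (1−q)·(-4) = 4q - 4
  -7q + 3 = 4q - 4  ⇒  -11q = -7  ⇒  q = 7/11.

q = 7/11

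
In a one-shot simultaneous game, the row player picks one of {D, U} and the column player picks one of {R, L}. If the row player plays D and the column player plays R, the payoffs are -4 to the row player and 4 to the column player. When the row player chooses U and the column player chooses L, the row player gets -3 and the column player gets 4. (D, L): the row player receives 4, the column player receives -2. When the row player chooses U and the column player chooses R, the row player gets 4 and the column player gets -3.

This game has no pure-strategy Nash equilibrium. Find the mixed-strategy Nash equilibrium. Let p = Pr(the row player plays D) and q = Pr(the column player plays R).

The row player's mix must leave the column player indifferent between R and L.
  the column player's payoff from R: p·4 + (1−p)·(-3) = 7p - 3
  the column player's payoff from L: p·(-2) + (1−p)·4 = -6p + 4
  7p - 3 = -6p + 4  ⇒  13p = 7  ⇒  p = 7/13.
The row player's indifference between D and U determines the column player's mixing probability q:
  the row player's payoff to D: q·(-4) + (1−q)·4 = -8q + 4
  the row player's payoff to U: q·4 + (1−q)·(-3) = 7q - 3
  -8q + 4 = 7q - 3  ⇒  -15q = -7  ⇒  q = 7/15.

p = 7/13, q = 7/15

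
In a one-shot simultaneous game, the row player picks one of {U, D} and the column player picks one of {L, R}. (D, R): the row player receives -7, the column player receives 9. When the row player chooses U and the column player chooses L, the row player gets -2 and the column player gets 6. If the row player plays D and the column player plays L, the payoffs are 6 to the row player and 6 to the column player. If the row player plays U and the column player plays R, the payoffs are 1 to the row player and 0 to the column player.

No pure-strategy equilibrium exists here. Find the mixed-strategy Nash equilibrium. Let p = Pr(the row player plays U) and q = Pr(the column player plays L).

Set the column player's expected payoff from L equal to that from R:
  the column player's payoff to L: p·6 + (1−p)·6 = 6
  the column player's payoff to R: p·0 + (1−p)·9 = -9p + 9
  6 = -9p + 9  ⇒  9p = 3  ⇒  p = 1/3.
Set the row player's expected payoff from U equal to that from D:
  the row player's payoff from U: q·(-2) + (1−q)·1 = -3q + 1
  the row player's payoff from D: q·6 + (1−q)·(-7) = 13q - 7
  -3q + 1 = 13q - 7  ⇒  -16q = -8  ⇒  q = 1/2.

p = 1/3, q = 1/2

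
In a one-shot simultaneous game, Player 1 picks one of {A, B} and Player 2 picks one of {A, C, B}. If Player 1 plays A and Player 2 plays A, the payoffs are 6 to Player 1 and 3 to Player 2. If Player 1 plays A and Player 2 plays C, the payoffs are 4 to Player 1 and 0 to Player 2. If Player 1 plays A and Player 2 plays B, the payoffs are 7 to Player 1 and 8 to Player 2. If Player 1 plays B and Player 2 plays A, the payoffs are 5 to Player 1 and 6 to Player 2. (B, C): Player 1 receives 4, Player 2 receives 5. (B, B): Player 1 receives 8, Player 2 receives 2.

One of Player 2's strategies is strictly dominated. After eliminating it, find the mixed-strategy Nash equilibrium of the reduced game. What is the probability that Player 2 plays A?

Player 2's strategy C is strictly dominated by A: 3 > 0 and 6 > 5. Eliminate C.
For Player 1 to be willing to mix, Player 1 must be indifferent between A and B, which pins down Player 2's mix.
  Player 1's payoff to A: q·6 + (1−q)·7 = -q + 7
  Player 1's payoff to B: q·5 + (1−q)·8 = -3q + 8
  -q + 7 = -3q + 8  ⇒  2q = 1  ⇒  q = 1/2.

q = 1/2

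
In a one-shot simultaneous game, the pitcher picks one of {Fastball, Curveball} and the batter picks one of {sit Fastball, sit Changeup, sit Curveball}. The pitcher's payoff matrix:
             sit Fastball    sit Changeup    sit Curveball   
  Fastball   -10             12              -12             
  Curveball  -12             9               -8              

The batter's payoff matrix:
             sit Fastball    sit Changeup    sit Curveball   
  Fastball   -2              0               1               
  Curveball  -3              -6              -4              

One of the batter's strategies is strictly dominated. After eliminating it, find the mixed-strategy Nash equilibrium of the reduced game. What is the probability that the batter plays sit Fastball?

The batter's strategy sit Changeup is strictly dominated by sit Curveball: 1 > 0 and -4 > -6. Eliminate sit Changeup.
The batter's mix must leave the pitcher indifferent between Fastball and Curveball.
  the pitcher's payoff from Fastball: q·(-10) + (1−q)·(-12) = 2q - 12
  the pitcher's payoff from Curveball: q·(-12) + (1−q)·(-8) = -4q - 8
  2q - 12 = -4q - 8  ⇒  6q = 4  ⇒  q = 2/3.

q = 2/3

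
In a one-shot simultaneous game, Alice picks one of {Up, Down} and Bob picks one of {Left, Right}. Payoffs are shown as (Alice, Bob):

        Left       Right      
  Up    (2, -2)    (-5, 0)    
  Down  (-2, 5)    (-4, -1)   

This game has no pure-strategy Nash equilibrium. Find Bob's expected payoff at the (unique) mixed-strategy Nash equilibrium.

Bob's indifference between Left and Right determines Alice's mixing probability p:
  Bob's payoff to Left: p·(-2) + (1−p)·5 = -7p + 5
  Bob's payoff to Right: p·0 + (1−p)·(-1) = p - 1
  -7p + 5 = p - 1  ⇒  -8p = -6  ⇒  p = 3/4.
At equilibrium Bob is indifferent across columns, so Bob's payoff equals the payoff from Left: (3/4)·(-2) + (1/4)·5 = -1/4.

-1/4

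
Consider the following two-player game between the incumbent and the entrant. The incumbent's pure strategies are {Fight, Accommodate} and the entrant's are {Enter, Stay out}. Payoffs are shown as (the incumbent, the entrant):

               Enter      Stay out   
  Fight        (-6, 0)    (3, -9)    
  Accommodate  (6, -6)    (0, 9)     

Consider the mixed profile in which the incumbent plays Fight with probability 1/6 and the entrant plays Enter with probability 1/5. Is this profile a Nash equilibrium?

No

Given the incumbent's mix p = 1/6, the entrant's payoff from Enter is -5 but from Stay out is 6. The entrant strictly prefers Stay out, so the entrant would not mix.
So the proposed profile is not a Nash equilibrium.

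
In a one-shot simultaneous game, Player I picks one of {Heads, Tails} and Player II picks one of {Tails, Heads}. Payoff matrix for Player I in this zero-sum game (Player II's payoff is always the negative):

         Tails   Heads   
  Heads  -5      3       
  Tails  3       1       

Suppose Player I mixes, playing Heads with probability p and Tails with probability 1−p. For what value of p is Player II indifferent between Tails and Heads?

For Player II to be willing to mix, Player II must be indifferent between Tails and Heads, which pins down Player I's mix.
  Player II's expected payoff from Tails: p·5 + (1−p)·(-3) = 8p - 3
  Player II's expected payoff from Heads: p·(-3) + (1−p)·(-1) = -2p - 1
  8p - 3 = -2p - 1  ⇒  10p = 2  ⇒  p = 1/5.

p = 1/5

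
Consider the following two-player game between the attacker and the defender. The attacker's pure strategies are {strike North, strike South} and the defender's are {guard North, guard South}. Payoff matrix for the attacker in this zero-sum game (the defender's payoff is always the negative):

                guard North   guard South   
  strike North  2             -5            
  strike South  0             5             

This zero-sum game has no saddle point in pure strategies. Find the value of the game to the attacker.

In a mixed equilibrium the attacker is indifferent between strike North and strike South; this condition fixes q.
  the attacker's payoff from strike North: q·2 + (1−q)·(-5) = 7q - 5
  the attacker's payoff from strike South: q·0 + (1−q)·5 = -5q + 5
  7q - 5 = -5q + 5  ⇒  12q = 10  ⇒  q = 5/6.
The value is the attacker's expected payoff against this mix (using strike North): (5/6)·2 + (1/6)·(-5) = 5/6.

v = 5/6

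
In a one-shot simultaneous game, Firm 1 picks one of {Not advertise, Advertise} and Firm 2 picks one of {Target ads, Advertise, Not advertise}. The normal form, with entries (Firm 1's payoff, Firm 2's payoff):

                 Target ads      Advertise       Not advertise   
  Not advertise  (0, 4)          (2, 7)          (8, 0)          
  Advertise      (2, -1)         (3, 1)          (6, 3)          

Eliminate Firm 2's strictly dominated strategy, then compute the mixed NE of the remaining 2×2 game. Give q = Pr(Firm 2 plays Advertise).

q = 2/3

Firm 2's strategy Target ads is strictly dominated by Advertise: 7 > 4 and 1 > -1. Eliminate Target ads.
Firm 1's indifference between Not advertise and Advertise determines Firm 2's mixing probability q:
  Firm 1's payoff from Not advertise: q·2 + (1−q)·8 = -6q + 8
  Firm 1's payoff from Advertise: q·3 + (1−q)·6 = -3q + 6
  -6q + 8 = -3q + 6  ⇒  -3q = -2  ⇒  q = 2/3.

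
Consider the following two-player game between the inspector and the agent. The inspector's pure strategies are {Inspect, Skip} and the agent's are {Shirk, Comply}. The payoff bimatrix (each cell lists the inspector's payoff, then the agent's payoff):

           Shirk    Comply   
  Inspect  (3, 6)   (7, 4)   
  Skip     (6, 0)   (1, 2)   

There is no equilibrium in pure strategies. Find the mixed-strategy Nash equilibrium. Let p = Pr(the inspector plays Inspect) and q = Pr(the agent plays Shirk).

p = 1/2, q = 2/3

For the agent to be willing to mix, the agent must be indifferent between Shirk and Comply, which pins down the inspector's mix.
  the agent's payoff from Shirk: p·6 + (1−p)·0 = 6p
  the agent's payoff from Comply: p·4 + (1−p)·2 = 2p + 2
  6p = 2p + 2  ⇒  4p = 2  ⇒  p = 1/2.
The agent's mix must leave the inspector indifferent between Inspect and Skip.
  the inspector's payoff to Inspect: q·3 + (1−q)·7 = -4q + 7
  the inspector's payoff to Skip: q·6 + (1−q)·1 = 5q + 1
  -4q + 7 = 5q + 1  ⇒  -9q = -6  ⇒  q = 2/3.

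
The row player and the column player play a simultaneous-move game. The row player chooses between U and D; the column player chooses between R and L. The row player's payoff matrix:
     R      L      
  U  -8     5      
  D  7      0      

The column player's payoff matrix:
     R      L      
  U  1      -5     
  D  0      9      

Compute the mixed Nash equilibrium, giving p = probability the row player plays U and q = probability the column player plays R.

p = 3/5, q = 1/4

For the column player to be willing to mix, the column player must be indifferent between R and L, which pins down the row player's mix.
  the column player's payoff to R: p·1 + (1−p)·0 = p
  the column player's payoff to L: p·(-5) + (1−p)·9 = -14p + 9
  p = -14p + 9  ⇒  15p = 9  ⇒  p = 3/5.
For the row player to be willing to mix, the row player must be indifferent between U and D, which pins down the column player's mix.
  the row player's payoff to U: q·(-8) + (1−q)·5 = -13q + 5
  the row player's payoff to D: q·7 + (1−q)·0 = 7q
  -13q + 5 = 7q  ⇒  -20q = -5  ⇒  q = 1/4.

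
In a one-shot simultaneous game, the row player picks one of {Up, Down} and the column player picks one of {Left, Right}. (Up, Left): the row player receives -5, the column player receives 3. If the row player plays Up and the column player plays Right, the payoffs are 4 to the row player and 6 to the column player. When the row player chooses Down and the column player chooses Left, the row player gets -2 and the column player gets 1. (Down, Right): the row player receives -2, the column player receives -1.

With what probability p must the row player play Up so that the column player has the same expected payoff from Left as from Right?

For the column player to be willing to mix, the column player must be indifferent between Left and Right, which pins down the row player's mix.
  the column player's payoff to Left: p·3 + (1−p)·1 = 2p + 1
  the column player's payoff to Right: p·6 + (1−p)·(-1) = 7p - 1
  2p + 1 = 7p - 1  ⇒  -5p = -2  ⇒  p = 2/5.

p = 2/5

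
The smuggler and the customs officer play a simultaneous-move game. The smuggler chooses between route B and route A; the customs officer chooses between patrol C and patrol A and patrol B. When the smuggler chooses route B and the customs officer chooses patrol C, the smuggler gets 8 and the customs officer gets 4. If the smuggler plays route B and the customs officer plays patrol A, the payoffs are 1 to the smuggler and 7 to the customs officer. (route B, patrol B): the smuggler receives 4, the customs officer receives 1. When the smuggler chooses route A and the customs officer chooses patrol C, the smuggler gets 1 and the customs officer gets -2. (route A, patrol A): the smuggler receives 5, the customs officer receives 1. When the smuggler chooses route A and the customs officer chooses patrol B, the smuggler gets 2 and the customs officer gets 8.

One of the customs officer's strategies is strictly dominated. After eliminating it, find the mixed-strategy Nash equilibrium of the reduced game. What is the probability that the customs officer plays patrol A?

q = 1/3

The customs officer's strategy patrol C is strictly dominated by patrol A: 7 > 4 and 1 > -2. Eliminate patrol C.
The smuggler's indifference between route B and route A determines the customs officer's mixing probability q:
  the smuggler's expected payoff from route B: q·1 + (1−q)·4 = -3q + 4
  the smuggler's expected payoff from route A: q·5 + (1−q)·2 = 3q + 2
  -3q + 4 = 3q + 2  ⇒  -6q = -2  ⇒  q = 1/3.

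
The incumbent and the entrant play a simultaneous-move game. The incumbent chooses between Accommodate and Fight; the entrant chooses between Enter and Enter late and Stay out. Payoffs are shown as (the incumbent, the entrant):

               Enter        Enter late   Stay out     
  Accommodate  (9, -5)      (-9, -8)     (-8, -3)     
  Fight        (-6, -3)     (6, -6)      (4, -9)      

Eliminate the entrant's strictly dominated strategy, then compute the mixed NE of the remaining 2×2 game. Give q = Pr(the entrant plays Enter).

q = 4/9

The entrant's strategy Enter late is strictly dominated by Enter: -5 > -8 and -3 > -6. Eliminate Enter late.
The entrant's mix must leave the incumbent indifferent between Accommodate and Fight.
  the incumbent's payoff from Accommodate: q·9 + (1−q)·(-8) = 17q - 8
  the incumbent's payoff from Fight: q·(-6) + (1−q)·4 = -10q + 4
  17q - 8 = -10q + 4  ⇒  27q = 12  ⇒  q = 4/9.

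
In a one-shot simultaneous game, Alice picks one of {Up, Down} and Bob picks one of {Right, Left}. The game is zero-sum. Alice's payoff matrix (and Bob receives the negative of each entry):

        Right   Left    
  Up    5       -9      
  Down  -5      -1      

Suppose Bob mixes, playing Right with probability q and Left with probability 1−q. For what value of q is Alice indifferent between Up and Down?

Set Alice's expected payoff from Up equal to that from Down:
  Alice's expected payoff from Up: q·5 + (1−q)·(-9) = 14q - 9
  Alice's expected payoff from Down: q·(-5) + (1−q)·(-1) = -4q - 1
  14q - 9 = -4q - 1  ⇒  18q = 8  ⇒  q = 4/9.

q = 4/9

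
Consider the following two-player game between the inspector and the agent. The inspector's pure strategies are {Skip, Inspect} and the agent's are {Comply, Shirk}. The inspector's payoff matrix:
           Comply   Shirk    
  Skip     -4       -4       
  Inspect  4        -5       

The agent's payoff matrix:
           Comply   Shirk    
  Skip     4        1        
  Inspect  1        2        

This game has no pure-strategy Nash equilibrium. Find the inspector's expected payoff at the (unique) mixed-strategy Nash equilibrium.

In a mixed equilibrium the inspector is indifferent between Skip and Inspect; this condition fixes q.
  the inspector's payoff from Skip: q·(-4) + (1−q)·(-4) = -4
  the inspector's payoff from Inspect: q·4 + (1−q)·(-5) = 9q - 5
  -4 = 9q - 5  ⇒  -9q = -1  ⇒  q = 1/9.
At equilibrium the inspector is indifferent across rows, so the inspector's payoff equals the payoff from Skip: (1/9)·(-4) + (8/9)·(-4) = -4.

-4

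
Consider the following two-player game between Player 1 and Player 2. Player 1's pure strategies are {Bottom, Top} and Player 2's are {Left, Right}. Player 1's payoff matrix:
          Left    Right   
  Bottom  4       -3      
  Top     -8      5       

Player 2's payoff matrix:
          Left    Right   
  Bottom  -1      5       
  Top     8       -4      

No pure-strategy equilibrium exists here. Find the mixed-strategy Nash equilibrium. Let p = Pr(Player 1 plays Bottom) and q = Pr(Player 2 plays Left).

In a mixed equilibrium Player 2 is indifferent between Left and Right; this condition fixes p.
  Player 2's payoff from Left: p·(-1) + (1−p)·8 = -9p + 8
  Player 2's payoff from Right: p·5 + (1−p)·(-4) = 9p - 4
  -9p + 8 = 9p - 4  ⇒  -18p = -12  ⇒  p = 2/3.
Player 1's indifference between Bottom and Top determines Player 2's mixing probability q:
  Player 1's payoff from Bottom: q·4 + (1−q)·(-3) = 7q - 3
  Player 1's payoff from Top: q·(-8) + (1−q)·5 = -13q + 5
  7q - 3 = -13q + 5  ⇒  20q = 8  ⇒  q = 2/5.

p = 2/3, q = 2/5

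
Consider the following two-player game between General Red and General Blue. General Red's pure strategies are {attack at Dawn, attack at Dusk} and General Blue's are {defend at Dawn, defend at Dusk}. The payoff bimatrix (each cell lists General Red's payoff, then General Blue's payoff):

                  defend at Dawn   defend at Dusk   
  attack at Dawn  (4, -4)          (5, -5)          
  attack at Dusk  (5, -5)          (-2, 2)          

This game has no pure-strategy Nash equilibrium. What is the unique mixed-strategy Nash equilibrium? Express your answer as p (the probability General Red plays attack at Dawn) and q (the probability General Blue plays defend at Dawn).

In a mixed equilibrium General Blue is indifferent between defend at Dawn and defend at Dusk; this condition fixes p.
  General Blue's expected payoff from defend at Dawn: p·(-4) + (1−p)·(-5) = p - 5
  General Blue's expected payoff from defend at Dusk: p·(-5) + (1−p)·2 = -7p + 2
  p - 5 = -7p + 2  ⇒  8p = 7  ⇒  p = 7/8.
General Red's indifference between attack at Dawn and attack at Dusk determines General Blue's mixing probability q:
  General Red's expected payoff from attack at Dawn: q·4 + (1−q)·5 = -q + 5
  General Red's expected payoff from attack at Dusk: q·5 + (1−q)·(-2) = 7q - 2
  -q + 5 = 7q - 2  ⇒  -8q = -7  ⇒  q = 7/8.

p = 7/8, q = 7/8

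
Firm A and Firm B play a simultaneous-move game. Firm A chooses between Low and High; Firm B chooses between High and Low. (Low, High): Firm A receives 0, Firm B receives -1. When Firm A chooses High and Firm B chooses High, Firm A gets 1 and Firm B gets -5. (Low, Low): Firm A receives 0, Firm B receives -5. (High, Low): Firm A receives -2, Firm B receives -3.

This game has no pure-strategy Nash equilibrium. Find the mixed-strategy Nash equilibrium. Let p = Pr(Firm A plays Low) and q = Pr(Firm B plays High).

p = 1/3, q = 2/3

In a mixed equilibrium Firm B is indifferent between High and Low; this condition fixes p.
  Firm B's payoff from High: p·(-1) + (1−p)·(-5) = 4p - 5
  Firm B's payoff from Low: p·(-5) + (1−p)·(-3) = -2p - 3
  4p - 5 = -2p - 3  ⇒  6p = 2  ⇒  p = 1/3.
For Firm A to be willing to mix, Firm A must be indifferent between Low and High, which pins down Firm B's mix.
  Firm A's payoff from Low: q·0 + (1−q)·0 = 0
  Firm A's payoff from High: q·1 + (1−q)·(-2) = 3q - 2
  0 = 3q - 2  ⇒  -3q = -2  ⇒  q = 2/3.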